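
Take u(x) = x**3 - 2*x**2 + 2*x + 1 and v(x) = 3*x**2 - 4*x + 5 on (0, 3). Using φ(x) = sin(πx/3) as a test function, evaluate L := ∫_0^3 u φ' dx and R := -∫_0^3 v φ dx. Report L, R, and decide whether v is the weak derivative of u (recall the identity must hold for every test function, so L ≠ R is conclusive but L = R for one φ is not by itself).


LHS = -57/π + 324/π^3, RHS = -75/π + 324/π^3. No, v is not the weak derivative of u.

u(x) = x**3 - 2*x**2 + 2*x + 1, classical derivative u'(x) = 3*x**2 - 4*x + 2.
φ(x) = sin(πx/3), so φ'(x) = π*cos(π*x/3)/3.
Note φ(0) = φ(3) = 0, so the boundary term u·φ vanishes.
LHS = ∫_0^3 u(x) φ'(x) dx = ∫_0^3 (π*x^3*cos(π*x/3)/3 - 2*π*x^2*cos(π*x/3)/3 + 2*π*x*cos(π*x/3)/3 + π*cos(π*x/3)/3) dx. Term by term:
  ∫_0^3 π*cos(π*x/3)/3 dx = 0;  ∫_0^3 -2*π*x^2*cos(π*x/3)/3 dx = 36/π;  ∫_0^3 π*x^3*cos(π*x/3)/3 dx = -81/π + 324/π^3;
  ∫_0^3 2*π*x*cos(π*x/3)/3 dx = -12/π.
Sum: 0 + 36/π + -81/π + 324/π^3 − 12/π = -57/π + 324/π^3.
So LHS = -57/π + 324/π^3.
∫_0^3 v(x) φ(x) dx = ∫_0^3 (3*x^2*sin(π*x/3) - 4*x*sin(π*x/3) + 5*sin(π*x/3)) dx. Term by term:
  ∫_0^3 5*sin(π*x/3) dx = 30/π;  ∫_0^3 -4*x*sin(π*x/3) dx = -36/π;  ∫_0^3 3*x^2*sin(π*x/3) dx = -324/π^3 + 81/π.
Sum: 30/π − 36/π + -324/π^3 + 81/π = -324/π^3 + 75/π.
So RHS = -∫_0^3 v(x) φ(x) dx = -75/π + 324/π^3.
LHS − RHS = 18/π ≠ 0, so the identity fails.
(For a valid weak derivative the identity must hold for EVERY test function, in particular this one. The failure shows v is NOT the weak derivative of u.)
Correct weak derivative would be u'(x) = 3*x**2 - 4*x + 2.


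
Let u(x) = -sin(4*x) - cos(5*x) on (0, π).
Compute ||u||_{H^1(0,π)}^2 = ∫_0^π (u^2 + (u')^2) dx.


||u||_{H^1(0,π)}^2 = -416/9 + 43*π/2

u'(x) = 5*sin(5*x) - 4*cos(4*x).
Expand u² and (u')² and integrate term by term on (0, π), using: for integers n ≥ 1, ∫_0^π sin²(nx) dx = ∫_0^π cos²(nx) dx = π/2; for n ≠ n', ∫_0^π sin(nx)sin(n'x) dx = ∫_0^π cos(nx)cos(n'x) dx = 0; and by product-to-sum, ∫_0^π sin(nx)cos(n'x) dx = ½∫_0^π [sin((n+n')x) + sin((n−n')x)] dx, which is 0 when n+n' is even and 2n/(n²−n'²) when n+n' is odd (it need not vanish on (0, π)).
  u² squared terms: (-1)²·∫cos(5x)² dx = 1·π/2 = π/2;  (-1)²·∫sin(4x)² dx = 1·π/2 = π/2.
  u² cross terms: 2·(-1)·(-1)·∫cos(5x)·sin(4x) dx = 2·(-8/9) = -16/9.
  So ∫_0^π u² dx = π/2 + π/2 − 16/9 = -16/9 + π.
  (u')² squared terms: (-4)²·∫cos(4x)² dx = 16·π/2 = 8*π;  (5)²·∫sin(5x)² dx = 25·π/2 = 25*π/2.
  (u')² cross terms: 2·(-4)·(5)·∫cos(4x)·sin(5x) dx = -40·(10/9) = -400/9.
  So ∫_0^π (u')² dx = 8*π + 25*π/2 − 400/9 = -400/9 + 41*π/2.
||u||_{H^1}^2 = (-16/9 + π) + (-400/9 + 41*π/2) = -416/9 + 43*π/2.


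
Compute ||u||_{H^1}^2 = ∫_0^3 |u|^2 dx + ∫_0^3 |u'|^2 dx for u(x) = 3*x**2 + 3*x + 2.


||u||_{H^1}^2 = 15699/10

The H^1 norm (squared) on an interval (0, L) is
  ||u||_{H^1}^2 = ∫_0^L u(x)^2 dx + ∫_0^L u'(x)^2 dx.
Compute u'(x) = 6*x + 3.
Then u(x)^2 = 9*x**4 + 18*x**3 + 21*x**2 + 12*x + 4 and u'(x)^2 = 36*x**2 + 36*x + 9.
Integrate each monomial from 0 to 3 using ∫_0^3 c·x^n dx = c·3^(n+1)/(n+1):
  ∫_0^3 u(x)^2 dx = ∫_0^3 (9*x^4 + 18*x^3 + 21*x^2 + 12*x + 4) dx. Term by term:
    ∫_0^3 9*x^4 dx = 2187/5;  ∫_0^3 18*x^3 dx = 729/2;  ∫_0^3 21*x^2 dx = 189;
    ∫_0^3 12*x dx = 54;  ∫_0^3 4 dx = 12.
  Sum: 2187/5 + 729/2 + 189 + 54 + 12 = 10569/10.
  ∫_0^3 u'(x)^2 dx = ∫_0^3 (36*x^2 + 36*x + 9) dx. Term by term:
    ∫_0^3 36*x^2 dx = 324;  ∫_0^3 36*x dx = 162;  ∫_0^3 9 dx = 27.
  Sum: 324 + 162 + 27 = 513.
Adding: ||u||_{H^1}^2 = 10569/10 + 513 = 15699/10.


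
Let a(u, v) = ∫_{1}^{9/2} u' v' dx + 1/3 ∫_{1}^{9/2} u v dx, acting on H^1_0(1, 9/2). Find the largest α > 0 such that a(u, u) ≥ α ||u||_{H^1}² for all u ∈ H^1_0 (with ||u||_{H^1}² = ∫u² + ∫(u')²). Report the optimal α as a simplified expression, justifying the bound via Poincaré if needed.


α = (49 + 12*π^2)/(3*(4*π^2 + 49))

Coercivity of a(·,·) on H^1_0(1, 9/2) means a(u, u) ≥ α ||u||_{H^1}² for every u ∈ H^1_0.
The interval has length L = 7/2, and Poincaré/coercivity depend only on L. Here a(u, u) = ∫(u')² + (1/3)·∫u².
Here 0 < c = 1/3 < 1. The condition a(u,u) ≥ α||u||_{H^1}² reads (1−α)∫(u')² ≥ (α−c)∫u². Any admissible α is ≤ 1 (rapidly oscillating u have ∫u²/∫(u')² → 0), and α = 1 would force 0 ≥ (1−c)∫u², impossible since c < 1; so 1−α > 0. By the sharp Poincaré inequality on H^1_0 of an interval of length L, ∫(u')² ≥ (π/L)²∫u² with equality for the first sine mode sin(π(x−x₀)/L) (x₀ the left endpoint), so the inequality holds for all u iff (1−α)(π/L)² ≥ α − c, i.e. α ≤ ((π/L)² + c)/((π/L)² + 1) = (1 + c(L/π)²)/(1 + (L/π)²). With (π/L)² = 4*π^2/49 and c = 1/3, the largest admissible constant is α = ((π/L)² + c)/((π/L)² + 1).
Simplifying, α = (49 + 12*π^2)/(3*(4*π^2 + 49)).


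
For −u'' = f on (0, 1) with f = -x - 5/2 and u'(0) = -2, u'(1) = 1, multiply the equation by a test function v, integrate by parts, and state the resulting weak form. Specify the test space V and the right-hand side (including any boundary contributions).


V = H^1(0, 1) (v unrestricted at boundary; u is determined up to an additive constant); weak form: ∫_0^1 u'v' dx = ∫_0^1 (-x - 5/2) v dx + v(1) + 2·v(0) for all v ∈ V.

Multiply both sides by a test function v and integrate from 0 to 1:
  ∫_0^1 −u''(x) v(x) dx = ∫_0^1 f(x) v(x) dx.
Integrate the LHS by parts once:
  ∫_0^1 −u'' v dx = −[u'(x) v(x)]_0^1 + ∫_0^1 u'(x) v'(x) dx.
Thus ∫_0^1 u'(x) v'(x) dx = ∫_0^1 f(x) v(x) dx + [u'(x) v(x)]_0^1.
Choose V so that boundary terms are either known or forced to vanish.
u has inhomogeneous Neumann u'(0) = -2, u'(1) = 1. [u' v]_0^1 = (1)·v(1) − (-2)·v(0) = v(1) + 2·v(0). Take V = H^1(0, 1); boundary term becomes part of RHS.
Weak formulation: find u (satisfying any essential BC) such that ∫_0^1 u'(x) v'(x) dx = ∫_0^1 f v dx + v(1) + 2·v(0) for all v ∈ V (Neumann data are natural BCs: they enter the RHS as boundary terms).
Substituting f(x) = -x - 5/2, the right-hand side is ∫_0^1 (-x - 5/2) v dx + v(1) + 2·v(0).
Compatibility check (pure Neumann): taking v ≡ 1 ∈ V gives 0 = ∫_0^1 f dx + (1) − (-2), i.e. ∫_0^1 f dx must equal u'(0) − u'(1) = -3. Indeed ∫_0^1 (-x - 5/2) dx = -3, so the data are compatible. The solution is then unique only up to an additive constant (fix it e.g. by requiring ∫_0^1 u dx = 0).


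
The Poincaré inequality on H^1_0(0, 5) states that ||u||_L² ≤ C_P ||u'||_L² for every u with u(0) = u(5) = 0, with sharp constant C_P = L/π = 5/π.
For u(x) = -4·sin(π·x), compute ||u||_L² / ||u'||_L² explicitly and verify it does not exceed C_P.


||u||_L² / ||u'||_L² = 1/π < C_P = 5/π.

u(x) = -4·sin(π·x), so u'(x) = -4*π*cos(π*x).
Writing u(x) = A·sin(kπx/L) with A = -4 and k = 5, use ∫_0^L sin²(kπx/L) dx = L/2 and ∫_0^L cos²(kπx/L) dx = L/2.
u² = 16·sin²(π·x) and (u')² = 16*π^2·cos²(π·x), and each of sin², cos² integrates to L/2 = 5/2 over (0, 5).
∫_0^5 u² dx = 40, so ||u||_L² = 2*sqrt(10).
∫_0^5 (u')² dx = 40*π^2, so ||u'||_L² = 2*sqrt(10)*π.
Ratio ||u||_L² / ||u'||_L² = 1/π.
Sharp Poincaré constant on H^1_0(0, 5) is C_P = L/π = 5/π, achieved by sin(π/5·x).
This is the k = 5 harmonic; the ratio L/(kπ) is strictly less than C_P = L/π, consistent with the sharp inequality ||u||_L² ≤ C_P ||u'||_L².


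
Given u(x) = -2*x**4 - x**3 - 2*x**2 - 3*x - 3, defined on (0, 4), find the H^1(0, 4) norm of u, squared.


||u||_{H^1}^2 = 24609448/63

The H^1 norm (squared) on an interval (0, L) is
  ||u||_{H^1}^2 = ∫_0^L u(x)^2 dx + ∫_0^L u'(x)^2 dx.
Compute u'(x) = -8*x**3 - 3*x**2 - 4*x - 3.
Then u(x)^2 = 4*x**8 + 4*x**7 + 9*x**6 + 16*x**5 + 22*x**4 + 18*x**3 + 21*x**2 + 18*x + 9 and u'(x)^2 = 64*x**6 + 48*x**5 + 73*x**4 + 72*x**3 + 34*x**2 + 24*x + 9.
Integrate each monomial from 0 to 4 using ∫_0^4 c·x^n dx = c·4^(n+1)/(n+1):
  ∫_0^4 u(x)^2 dx = ∫_0^4 (4*x^8 + 4*x^7 + 9*x^6 + 16*x^5 + 22*x^4 + 18*x^3 + 21*x^2 + 18*x + 9) dx. Term by term:
    ∫_0^4 4*x^8 dx = 1048576/9;  ∫_0^4 4*x^7 dx = 32768;  ∫_0^4 9*x^6 dx = 147456/7;
    ∫_0^4 16*x^5 dx = 32768/3;  ∫_0^4 22*x^4 dx = 22528/5;  ∫_0^4 18*x^3 dx = 1152;
    ∫_0^4 21*x^2 dx = 448;  ∫_0^4 18*x dx = 144;  ∫_0^4 9 dx = 36.
  Sum: 1048576/9 + 32768 + 147456/7 + 32768/3 + 22528/5 + 1152 + 448 + 144 + 36 = 59078204/315.
  ∫_0^4 u'(x)^2 dx = ∫_0^4 (64*x^6 + 48*x^5 + 73*x^4 + 72*x^3 + 34*x^2 + 24*x + 9) dx. Term by term:
    ∫_0^4 64*x^6 dx = 1048576/7;  ∫_0^4 48*x^5 dx = 32768;  ∫_0^4 73*x^4 dx = 74752/5;
    ∫_0^4 72*x^3 dx = 4608;  ∫_0^4 34*x^2 dx = 2176/3;  ∫_0^4 24*x dx = 192;
    ∫_0^4 9 dx = 36.
  Sum: 1048576/7 + 32768 + 74752/5 + 4608 + 2176/3 + 192 + 36 = 21323012/105.
Adding: ||u||_{H^1}^2 = 59078204/315 + 21323012/105 = 24609448/63.


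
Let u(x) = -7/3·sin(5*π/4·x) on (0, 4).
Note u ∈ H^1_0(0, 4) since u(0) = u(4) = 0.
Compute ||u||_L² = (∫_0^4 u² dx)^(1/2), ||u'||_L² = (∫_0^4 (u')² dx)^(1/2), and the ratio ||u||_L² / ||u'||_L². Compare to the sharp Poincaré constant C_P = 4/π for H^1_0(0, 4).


||u||_L² / ||u'||_L² = 4/(5*π) < C_P = 4/π.

u(x) = -7/3·sin(5*π/4·x), so u'(x) = -35*π*cos(5*π*x/4)/12.
Writing u(x) = A·sin(kπx/L) with A = -7/3 and k = 5, use ∫_0^L sin²(kπx/L) dx = L/2 and ∫_0^L cos²(kπx/L) dx = L/2.
u² = 49/9·sin²(5*π/4·x) and (u')² = 1225*π^2/144·cos²(5*π/4·x), and each of sin², cos² integrates to L/2 = 2 over (0, 4).
∫_0^4 u² dx = 98/9, so ||u||_L² = 7*sqrt(2)/3.
∫_0^4 (u')² dx = 1225*π^2/72, so ||u'||_L² = 35*sqrt(2)*π/12.
Ratio ||u||_L² / ||u'||_L² = 4/(5*π).
Sharp Poincaré constant on H^1_0(0, 4) is C_P = L/π = 4/π, achieved by sin(π/4·x).
This is the k = 5 harmonic; the ratio L/(kπ) is strictly less than C_P = L/π, consistent with the sharp inequality ||u||_L² ≤ C_P ||u'||_L².


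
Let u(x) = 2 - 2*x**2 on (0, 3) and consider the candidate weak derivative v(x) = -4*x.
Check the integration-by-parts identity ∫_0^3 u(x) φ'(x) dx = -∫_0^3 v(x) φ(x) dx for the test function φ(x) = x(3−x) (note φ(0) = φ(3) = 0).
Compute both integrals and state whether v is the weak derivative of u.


LHS = 27, RHS = 27. Yes, v = u' weakly.

u(x) = 2 - 2*x**2, classical derivative u'(x) = -4*x.
φ(x) = x(3−x), so φ'(x) = 3 - 2*x.
Note φ(0) = φ(3) = 0, so the boundary term u·φ vanishes.
LHS = ∫_0^3 u(x) φ'(x) dx = ∫_0^3 (4*x^3 - 6*x^2 - 4*x + 6) dx. Term by term:
  ∫_0^3 4*x^3 dx = 81;  ∫_0^3 -6*x^2 dx = -54;  ∫_0^3 -4*x dx = -18;
  ∫_0^3 6 dx = 18.
Sum: 81 − 54 − 18 + 18 = 27.
So LHS = 27.
∫_0^3 v(x) φ(x) dx = ∫_0^3 (4*x^3 - 12*x^2) dx. Term by term:
  ∫_0^3 4*x^3 dx = 81;  ∫_0^3 -12*x^2 dx = -108.
Sum: 81 − 108 = -27.
So RHS = -∫_0^3 v(x) φ(x) dx = 27.
LHS = RHS, so the identity holds for this test φ.
Moreover u is smooth here and v(x) = u'(x) = -4*x pointwise, so the identity holds for every test function. Hence v is the weak derivative of u.


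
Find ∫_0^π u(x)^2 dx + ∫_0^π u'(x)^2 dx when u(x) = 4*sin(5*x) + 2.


||u||_{H^1(0,π)}^2 = 32/5 + 212*π

u'(x) = 20*cos(5*x).
Expand u² and (u')² and integrate term by term on (0, π), using: for integers n ≥ 1, ∫_0^π sin²(nx) dx = ∫_0^π cos²(nx) dx = π/2; for n ≠ n', ∫_0^π sin(nx)sin(n'x) dx = ∫_0^π cos(nx)cos(n'x) dx = 0; and by product-to-sum, ∫_0^π sin(nx)cos(n'x) dx = ½∫_0^π [sin((n+n')x) + sin((n−n')x)] dx, which is 0 when n+n' is even and 2n/(n²−n'²) when n+n' is odd (it need not vanish on (0, π)). For the constant mode: ∫_0^π 1 dx = π, ∫_0^π cos(nx) dx = 0, ∫_0^π sin(nx) dx = (1−(−1)^n)/n.
  u² squared terms: (2)²·∫1 dx = 4·π = 4*π;  (4)²·∫sin(5x)² dx = 16·π/2 = 8*π.
  u² cross terms: 2·(2)·(4)·∫1·sin(5x) dx = 16·(2/5) = 32/5.
  So ∫_0^π u² dx = 4*π + 8*π + 32/5 = 32/5 + 12*π.
  (u')² squared terms: (20)²·∫cos(5x)² dx = 400·π/2 = 200*π.
  So ∫_0^π (u')² dx = 200*π.
||u||_{H^1}^2 = (32/5 + 12*π) + (200*π) = 32/5 + 212*π.


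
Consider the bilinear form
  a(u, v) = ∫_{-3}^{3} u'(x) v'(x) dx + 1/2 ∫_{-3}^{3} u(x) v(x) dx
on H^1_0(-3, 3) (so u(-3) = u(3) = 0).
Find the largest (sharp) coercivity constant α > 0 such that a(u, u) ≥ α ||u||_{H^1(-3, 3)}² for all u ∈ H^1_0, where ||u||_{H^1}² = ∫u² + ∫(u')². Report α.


α = (π^2 + 18)/(π^2 + 36)

Coercivity of a(·,·) on H^1_0(-3, 3) means a(u, u) ≥ α ||u||_{H^1}² for every u ∈ H^1_0.
The interval has length L = 6, and Poincaré/coercivity depend only on L. Here a(u, u) = ∫(u')² + (1/2)·∫u².
Here 0 < c = 1/2 < 1. The condition a(u,u) ≥ α||u||_{H^1}² reads (1−α)∫(u')² ≥ (α−c)∫u². Any admissible α is ≤ 1 (rapidly oscillating u have ∫u²/∫(u')² → 0), and α = 1 would force 0 ≥ (1−c)∫u², impossible since c < 1; so 1−α > 0. By the sharp Poincaré inequality on H^1_0 of an interval of length L, ∫(u')² ≥ (π/L)²∫u² with equality for the first sine mode sin(π(x−x₀)/L) (x₀ the left endpoint), so the inequality holds for all u iff (1−α)(π/L)² ≥ α − c, i.e. α ≤ ((π/L)² + c)/((π/L)² + 1) = (1 + c(L/π)²)/(1 + (L/π)²). With (π/L)² = π^2/36 and c = 1/2, the largest admissible constant is α = ((π/L)² + c)/((π/L)² + 1).
Simplifying, α = (π^2 + 18)/(π^2 + 36).


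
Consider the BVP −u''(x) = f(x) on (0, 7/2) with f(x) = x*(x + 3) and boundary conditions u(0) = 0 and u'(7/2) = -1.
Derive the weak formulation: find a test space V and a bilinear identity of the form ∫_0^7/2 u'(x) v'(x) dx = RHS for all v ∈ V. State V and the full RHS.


V = {v ∈ H^1(0, 7/2) : v(0) = 0} (test functions vanish at x = 0 where u is specified); weak form: ∫_0^7/2 u'v' dx = ∫_0^7/2 (x*(x + 3)) v dx − v(7/2) for all v ∈ V.

Multiply both sides by a test function v and integrate from 0 to 7/2:
  ∫_0^7/2 −u''(x) v(x) dx = ∫_0^7/2 f(x) v(x) dx.
Integrate the LHS by parts once:
  ∫_0^7/2 −u'' v dx = −[u'(x) v(x)]_0^7/2 + ∫_0^7/2 u'(x) v'(x) dx.
Thus ∫_0^7/2 u'(x) v'(x) dx = ∫_0^7/2 f(x) v(x) dx + [u'(x) v(x)]_0^7/2.
Choose V so that boundary terms are either known or forced to vanish.
Mixed BC: u(0) = 0 (Dirichlet) and u'(7/2) = -1 (Neumann). Define V = {v ∈ H^1(0, 7/2) : v(0) = 0}. Then [u' v]_0^7/2 = u'(7/2)·v(7/2) − u'(0)·0 = − v(7/2).
Weak formulation: find u (satisfying any essential BC) such that ∫_0^7/2 u'(x) v'(x) dx = ∫_0^7/2 f v dx − v(7/2) for all v ∈ V (Dirichlet at 0 absorbed into V; Neumann datum at x = 7/2 contributes the boundary term).
Substituting f(x) = x*(x + 3), the right-hand side is ∫_0^7/2 (x*(x + 3)) v dx − v(7/2).


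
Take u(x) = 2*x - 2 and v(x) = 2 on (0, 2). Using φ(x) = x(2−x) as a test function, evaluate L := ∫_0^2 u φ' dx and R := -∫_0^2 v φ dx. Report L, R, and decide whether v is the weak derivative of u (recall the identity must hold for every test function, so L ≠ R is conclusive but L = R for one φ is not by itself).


LHS = -8/3, RHS = -8/3. Yes, v = u' weakly.

u(x) = 2*x - 2, classical derivative u'(x) = 2.
φ(x) = x(2−x), so φ'(x) = 2 - 2*x.
Note φ(0) = φ(2) = 0, so the boundary term u·φ vanishes.
LHS = ∫_0^2 u(x) φ'(x) dx = ∫_0^2 (-4*x^2 + 8*x - 4) dx. Term by term:
  ∫_0^2 -4*x^2 dx = -32/3;  ∫_0^2 8*x dx = 16;  ∫_0^2 -4 dx = -8.
Sum: -32/3 + 16 − 8 = -8/3.
So LHS = -8/3.
∫_0^2 v(x) φ(x) dx = ∫_0^2 (-2*x^2 + 4*x) dx. Term by term:
  ∫_0^2 -2*x^2 dx = -16/3;  ∫_0^2 4*x dx = 8.
Sum: -16/3 + 8 = 8/3.
So RHS = -∫_0^2 v(x) φ(x) dx = -8/3.
LHS = RHS, so the identity holds for this test φ.
Moreover u is smooth here and v(x) = u'(x) = 2 pointwise, so the identity holds for every test function. Hence v is the weak derivative of u.


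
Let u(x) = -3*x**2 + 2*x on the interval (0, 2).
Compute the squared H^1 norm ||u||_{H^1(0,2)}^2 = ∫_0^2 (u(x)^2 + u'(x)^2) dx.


||u||_{H^1}^2 = 1144/15

The H^1 norm (squared) on an interval (0, L) is
  ||u||_{H^1}^2 = ∫_0^L u(x)^2 dx + ∫_0^L u'(x)^2 dx.
Compute u'(x) = 2 - 6*x.
Then u(x)^2 = 9*x**4 - 12*x**3 + 4*x**2 and u'(x)^2 = 36*x**2 - 24*x + 4.
Integrate each monomial from 0 to 2 using ∫_0^2 c·x^n dx = c·2^(n+1)/(n+1):
  ∫_0^2 u(x)^2 dx = ∫_0^2 (9*x^4 - 12*x^3 + 4*x^2) dx. Term by term:
    ∫_0^2 9*x^4 dx = 288/5;  ∫_0^2 -12*x^3 dx = -48;  ∫_0^2 4*x^2 dx = 32/3.
  Sum: 288/5 − 48 + 32/3 = 304/15.
  ∫_0^2 u'(x)^2 dx = ∫_0^2 (36*x^2 - 24*x + 4) dx. Term by term:
    ∫_0^2 36*x^2 dx = 96;  ∫_0^2 -24*x dx = -48;  ∫_0^2 4 dx = 8.
  Sum: 96 − 48 + 8 = 56.
Adding: ||u||_{H^1}^2 = 304/15 + 56 = 1144/15.


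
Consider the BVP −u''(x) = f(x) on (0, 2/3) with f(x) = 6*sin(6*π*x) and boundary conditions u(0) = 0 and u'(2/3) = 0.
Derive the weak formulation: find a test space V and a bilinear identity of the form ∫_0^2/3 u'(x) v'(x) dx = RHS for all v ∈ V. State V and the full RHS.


V = {v ∈ H^1(0, 2/3) : v(0) = 0} (test functions vanish at x = 0 where u is specified); weak form: ∫_0^2/3 u'v' dx = ∫_0^2/3 (6*sin(6*π*x)) v dx for all v ∈ V.

Multiply both sides by a test function v and integrate from 0 to 2/3:
  ∫_0^2/3 −u''(x) v(x) dx = ∫_0^2/3 f(x) v(x) dx.
Integrate the LHS by parts once:
  ∫_0^2/3 −u'' v dx = −[u'(x) v(x)]_0^2/3 + ∫_0^2/3 u'(x) v'(x) dx.
Thus ∫_0^2/3 u'(x) v'(x) dx = ∫_0^2/3 f(x) v(x) dx + [u'(x) v(x)]_0^2/3.
Choose V so that boundary terms are either known or forced to vanish.
Mixed BC: u(0) = 0 (Dirichlet) and u'(2/3) = 0 (Neumann). Define V = {v ∈ H^1(0, 2/3) : v(0) = 0}. Then [u' v]_0^2/3 = u'(2/3)·v(2/3) − u'(0)·0 = 0.
Weak formulation: find u (satisfying any essential BC) such that ∫_0^2/3 u'(x) v'(x) dx = ∫_0^2/3 f v dx for all v ∈ V (Dirichlet at 0 absorbed into V; the Neumann datum at x = 2/3 is zero, so no boundary term remains).
Substituting f(x) = 6*sin(6*π*x), the right-hand side is ∫_0^2/3 (6*sin(6*π*x)) v dx.


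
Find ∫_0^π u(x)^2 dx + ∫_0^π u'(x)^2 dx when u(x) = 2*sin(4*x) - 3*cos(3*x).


||u||_{H^1(0,π)}^2 = -960/7 + 79*π

u'(x) = 9*sin(3*x) + 8*cos(4*x).
Expand u² and (u')² and integrate term by term on (0, π), using: for integers n ≥ 1, ∫_0^π sin²(nx) dx = ∫_0^π cos²(nx) dx = π/2; for n ≠ n', ∫_0^π sin(nx)sin(n'x) dx = ∫_0^π cos(nx)cos(n'x) dx = 0; and by product-to-sum, ∫_0^π sin(nx)cos(n'x) dx = ½∫_0^π [sin((n+n')x) + sin((n−n')x)] dx, which is 0 when n+n' is even and 2n/(n²−n'²) when n+n' is odd (it need not vanish on (0, π)).
  u² squared terms: (-3)²·∫cos(3x)² dx = 9·π/2 = 9*π/2;  (2)²·∫sin(4x)² dx = 4·π/2 = 2*π.
  u² cross terms: 2·(-3)·(2)·∫cos(3x)·sin(4x) dx = -12·(8/7) = -96/7.
  So ∫_0^π u² dx = 9*π/2 + 2*π − 96/7 = -96/7 + 13*π/2.
  (u')² squared terms: (8)²·∫cos(4x)² dx = 64·π/2 = 32*π;  (9)²·∫sin(3x)² dx = 81·π/2 = 81*π/2.
  (u')² cross terms: 2·(8)·(9)·∫cos(4x)·sin(3x) dx = 144·(-6/7) = -864/7.
  So ∫_0^π (u')² dx = 32*π + 81*π/2 − 864/7 = -864/7 + 145*π/2.
||u||_{H^1}^2 = (-96/7 + 13*π/2) + (-864/7 + 145*π/2) = -960/7 + 79*π.


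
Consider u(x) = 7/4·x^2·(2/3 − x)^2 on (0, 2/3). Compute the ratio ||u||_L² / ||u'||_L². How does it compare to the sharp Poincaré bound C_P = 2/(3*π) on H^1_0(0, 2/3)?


||u||_L² / ||u'||_L² = sqrt(3)/9 < C_P = 2/(3*π).

u(x) = 7/4·x^2·(2/3 − x)^2, so u'(x) = 7*x*(3*x - 2)*(3*x - 1)/9.
u(x) = 7/4·x^2·(2/3 − x)^2 vanishes at x = 0 and x = 2/3, so u ∈ H^1_0(0, 2/3). Differentiate via the product rule and integrate the resulting polynomials term by term.
  ∫_0^2/3 u² dx = ∫_0^2/3 (49*x^8/16 - 49*x^7/6 + 49*x^6/6 - 98*x^5/27 + 49*x^4/81) dx. Term by term:
    ∫_0^2/3 49*x^8/16 dx = 1568/177147;  ∫_0^2/3 -49*x^7/6 dx = -784/19683;  ∫_0^2/3 49*x^6/6 dx = 448/6561;
    ∫_0^2/3 -98*x^5/27 dx = -3136/59049;  ∫_0^2/3 49*x^4/81 dx = 1568/98415.
  Sum: 1568/177147 − 784/19683 + 448/6561 − 3136/59049 + 1568/98415 = 112/885735.
  ∫_0^2/3 (u')² dx = ∫_0^2/3 (49*x^6 - 98*x^5 + 637*x^4/9 - 196*x^3/9 + 196*x^2/81) dx. Term by term:
    ∫_0^2/3 49*x^6 dx = 896/2187;  ∫_0^2/3 -98*x^5 dx = -3136/2187;  ∫_0^2/3 637*x^4/9 dx = 20384/10935;
    ∫_0^2/3 -196*x^3/9 dx = -784/729;  ∫_0^2/3 196*x^2/81 dx = 1568/6561.
  Sum: 896/2187 − 3136/2187 + 20384/10935 − 784/729 + 1568/6561 = 112/32805.
∫_0^2/3 u² dx = 112/885735, so ||u||_L² = 4*sqrt(105)/3645.
∫_0^2/3 (u')² dx = 112/32805, so ||u'||_L² = 4*sqrt(35)/405.
Ratio ||u||_L² / ||u'||_L² = sqrt(3)/9.
Sharp Poincaré constant on H^1_0(0, 2/3) is C_P = L/π = 2/(3*π), achieved by sin(3*π/2·x).
A polynomial bump cannot attain the sharp Poincaré constant (only the first sine eigenfunction does), so the ratio is strictly less than C_P, consistent with ||u||_L² ≤ C_P ||u'||_L².


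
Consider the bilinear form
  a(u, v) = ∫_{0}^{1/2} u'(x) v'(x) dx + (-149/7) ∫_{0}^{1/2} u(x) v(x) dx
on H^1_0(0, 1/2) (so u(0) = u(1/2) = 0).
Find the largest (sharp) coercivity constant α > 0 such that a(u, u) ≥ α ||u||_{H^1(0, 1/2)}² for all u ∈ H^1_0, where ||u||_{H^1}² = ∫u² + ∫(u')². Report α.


α = (-149 + 28*π^2)/(7*(1 + 4*π^2))

Coercivity of a(·,·) on H^1_0(0, 1/2) means a(u, u) ≥ α ||u||_{H^1}² for every u ∈ H^1_0.
The interval has length L = 1/2, and Poincaré/coercivity depend only on L. Here a(u, u) = ∫(u')² + (-149/7)·∫u².
Here c = -149/7 < 0 with |c| < (π/L)² = 4*π^2, so coercivity still holds. The condition a(u,u) ≥ α||u||_{H^1}² reads (1−α)∫(u')² ≥ (α−c)∫u². Any admissible α is ≤ 1 (rapidly oscillating u have ∫u²/∫(u')² → 0), and α = 1 would force 0 ≥ (1−c)∫u², impossible since c < 1; so 1−α > 0. By the sharp Poincaré inequality on H^1_0 of an interval of length L, ∫(u')² ≥ (π/L)²∫u² with equality for the first sine mode sin(π(x−x₀)/L) (x₀ the left endpoint), so the inequality holds for all u iff (1−α)(π/L)² ≥ α − c, i.e. α ≤ ((π/L)² + c)/((π/L)² + 1) = (1 + c(L/π)²)/(1 + (L/π)²). (Direct route, valid since c ≤ 0: Poincaré gives c∫u² ≥ c(L/π)²∫(u')², so a(u,u) ≥ (1 + c(L/π)²)∫(u')², while ||u||_{H^1}² ≤ (1 + (L/π)²)∫(u')²; dividing yields the same α.) With (π/L)² = 4*π^2 and c = -149/7, the largest admissible constant is α = ((π/L)² + c)/((π/L)² + 1).
Simplifying, α = (-149 + 28*π^2)/(7*(1 + 4*π^2)).


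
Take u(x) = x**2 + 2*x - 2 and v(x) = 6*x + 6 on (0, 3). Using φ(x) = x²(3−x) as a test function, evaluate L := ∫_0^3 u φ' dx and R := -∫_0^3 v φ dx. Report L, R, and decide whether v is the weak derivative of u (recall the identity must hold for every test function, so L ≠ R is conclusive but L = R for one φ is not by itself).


LHS = -189/5, RHS = -567/5. No, v is not the weak derivative of u.

u(x) = x**2 + 2*x - 2, classical derivative u'(x) = 2*x + 2.
φ(x) = x²(3−x), so φ'(x) = 3*x*(2 - x).
Note φ(0) = φ(3) = 0, so the boundary term u·φ vanishes.
LHS = ∫_0^3 u(x) φ'(x) dx = ∫_0^3 (-3*x^4 + 18*x^2 - 12*x) dx. Term by term:
  ∫_0^3 -3*x^4 dx = -729/5;  ∫_0^3 18*x^2 dx = 162;  ∫_0^3 -12*x dx = -54.
Sum: -729/5 + 162 − 54 = -189/5.
So LHS = -189/5.
∫_0^3 v(x) φ(x) dx = ∫_0^3 (-6*x^4 + 12*x^3 + 18*x^2) dx. Term by term:
  ∫_0^3 -6*x^4 dx = -1458/5;  ∫_0^3 12*x^3 dx = 243;  ∫_0^3 18*x^2 dx = 162.
Sum: -1458/5 + 243 + 162 = 567/5.
So RHS = -∫_0^3 v(x) φ(x) dx = -567/5.
LHS − RHS = 378/5 ≠ 0, so the identity fails.
(For a valid weak derivative the identity must hold for EVERY test function, in particular this one. The failure shows v is NOT the weak derivative of u.)
Correct weak derivative would be u'(x) = 2*x + 2.


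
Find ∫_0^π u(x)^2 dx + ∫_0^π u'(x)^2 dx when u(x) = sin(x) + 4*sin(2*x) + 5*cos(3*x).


||u||_{H^1(0,π)}^2 = -320 + 166*π

u'(x) = -15*sin(3*x) + cos(x) + 8*cos(2*x).
Expand u² and (u')² and integrate term by term on (0, π), using: for integers n ≥ 1, ∫_0^π sin²(nx) dx = ∫_0^π cos²(nx) dx = π/2; for n ≠ n', ∫_0^π sin(nx)sin(n'x) dx = ∫_0^π cos(nx)cos(n'x) dx = 0; and by product-to-sum, ∫_0^π sin(nx)cos(n'x) dx = ½∫_0^π [sin((n+n')x) + sin((n−n')x)] dx, which is 0 when n+n' is even and 2n/(n²−n'²) when n+n' is odd (it need not vanish on (0, π)).
  u² squared terms: (4)²·∫sin(2x)² dx = 16·π/2 = 8*π;  (5)²·∫cos(3x)² dx = 25·π/2 = 25*π/2;  (1)²·∫sin(x)² dx = 1·π/2 = π/2.
  u² cross terms: 2·(4)·(5)·∫sin(2x)·cos(3x) dx = 40·(-4/5) = -32;  2·(4)·(1)·∫sin(2x)·sin(x) dx = 8·(0) = 0;  2·(5)·(1)·∫cos(3x)·sin(x) dx = 10·(0) = 0.
  So ∫_0^π u² dx = 8*π + 25*π/2 + π/2 − 32 + 0 + 0 = -32 + 21*π.
  (u')² squared terms: (-15)²·∫sin(3x)² dx = 225·π/2 = 225*π/2;  (8)²·∫cos(2x)² dx = 64·π/2 = 32*π;  (1)²·∫cos(x)² dx = 1·π/2 = π/2.
  (u')² cross terms: 2·(-15)·(8)·∫sin(3x)·cos(2x) dx = -240·(6/5) = -288;  2·(-15)·(1)·∫sin(3x)·cos(x) dx = -30·(0) = 0;  2·(8)·(1)·∫cos(2x)·cos(x) dx = 16·(0) = 0.
  So ∫_0^π (u')² dx = 225*π/2 + 32*π + π/2 − 288 + 0 + 0 = -288 + 145*π.
||u||_{H^1}^2 = (-32 + 21*π) + (-288 + 145*π) = -320 + 166*π.


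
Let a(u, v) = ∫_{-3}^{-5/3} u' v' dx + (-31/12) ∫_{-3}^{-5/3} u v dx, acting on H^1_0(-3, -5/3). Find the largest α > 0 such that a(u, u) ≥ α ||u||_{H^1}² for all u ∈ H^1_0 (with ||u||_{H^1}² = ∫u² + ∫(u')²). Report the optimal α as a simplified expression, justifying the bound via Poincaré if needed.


α = (-124 + 27*π^2)/(3*(16 + 9*π^2))

Coercivity of a(·,·) on H^1_0(-3, -5/3) means a(u, u) ≥ α ||u||_{H^1}² for every u ∈ H^1_0.
The interval has length L = 4/3, and Poincaré/coercivity depend only on L. Here a(u, u) = ∫(u')² + (-31/12)·∫u².
Here c = -31/12 < 0 with |c| < (π/L)² = 9*π^2/16, so coercivity still holds. The condition a(u,u) ≥ α||u||_{H^1}² reads (1−α)∫(u')² ≥ (α−c)∫u². Any admissible α is ≤ 1 (rapidly oscillating u have ∫u²/∫(u')² → 0), and α = 1 would force 0 ≥ (1−c)∫u², impossible since c < 1; so 1−α > 0. By the sharp Poincaré inequality on H^1_0 of an interval of length L, ∫(u')² ≥ (π/L)²∫u² with equality for the first sine mode sin(π(x−x₀)/L) (x₀ the left endpoint), so the inequality holds for all u iff (1−α)(π/L)² ≥ α − c, i.e. α ≤ ((π/L)² + c)/((π/L)² + 1) = (1 + c(L/π)²)/(1 + (L/π)²). (Direct route, valid since c ≤ 0: Poincaré gives c∫u² ≥ c(L/π)²∫(u')², so a(u,u) ≥ (1 + c(L/π)²)∫(u')², while ||u||_{H^1}² ≤ (1 + (L/π)²)∫(u')²; dividing yields the same α.) With (π/L)² = 9*π^2/16 and c = -31/12, the largest admissible constant is α = ((π/L)² + c)/((π/L)² + 1).
Simplifying, α = (-124 + 27*π^2)/(3*(16 + 9*π^2)).


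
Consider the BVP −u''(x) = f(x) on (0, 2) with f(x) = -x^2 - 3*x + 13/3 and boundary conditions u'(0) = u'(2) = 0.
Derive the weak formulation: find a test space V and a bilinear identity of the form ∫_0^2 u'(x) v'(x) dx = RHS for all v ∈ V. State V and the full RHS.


V = H^1(0, 2) (no boundary constraint on v; u is determined up to an additive constant); weak form: ∫_0^2 u'v' dx = ∫_0^2 (-x^2 - 3*x + 13/3) v dx for all v ∈ V.

Multiply both sides by a test function v and integrate from 0 to 2:
  ∫_0^2 −u''(x) v(x) dx = ∫_0^2 f(x) v(x) dx.
Integrate the LHS by parts once:
  ∫_0^2 −u'' v dx = −[u'(x) v(x)]_0^2 + ∫_0^2 u'(x) v'(x) dx.
Thus ∫_0^2 u'(x) v'(x) dx = ∫_0^2 f(x) v(x) dx + [u'(x) v(x)]_0^2.
Choose V so that boundary terms are either known or forced to vanish.
u has homogeneous Neumann: u'(0) = u'(2) = 0. So [u' v]_0^2 = 0·v(2) − 0·v(0) = 0 for any v; take V = H^1(0, 2).
Weak formulation: find u (satisfying any essential BC) such that ∫_0^2 u'(x) v'(x) dx = ∫_0^2 f v dx for all v ∈ V (homogeneous Neumann, so boundary terms vanish).
Substituting f(x) = -x^2 - 3*x + 13/3, the right-hand side is ∫_0^2 (-x^2 - 3*x + 13/3) v dx.
Compatibility check (pure Neumann): taking v ≡ 1 ∈ V gives 0 = ∫_0^2 f dx + (0) − (0), i.e. ∫_0^2 f dx must equal u'(0) − u'(2) = 0. Indeed ∫_0^2 (-x^2 - 3*x + 13/3) dx = 0, so the data are compatible. The solution is then unique only up to an additive constant (fix it e.g. by requiring ∫_0^2 u dx = 0).


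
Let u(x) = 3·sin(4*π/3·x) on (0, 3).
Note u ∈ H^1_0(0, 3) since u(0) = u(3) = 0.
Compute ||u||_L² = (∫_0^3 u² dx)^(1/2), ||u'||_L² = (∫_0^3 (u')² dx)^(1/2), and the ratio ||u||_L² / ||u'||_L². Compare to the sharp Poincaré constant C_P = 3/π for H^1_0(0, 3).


||u||_L² / ||u'||_L² = 3/(4*π) < C_P = 3/π.

u(x) = 3·sin(4*π/3·x), so u'(x) = 4*π*cos(4*π*x/3).
Writing u(x) = A·sin(kπx/L) with A = 3 and k = 4, use ∫_0^L sin²(kπx/L) dx = L/2 and ∫_0^L cos²(kπx/L) dx = L/2.
u² = 9·sin²(4*π/3·x) and (u')² = 16*π^2·cos²(4*π/3·x), and each of sin², cos² integrates to L/2 = 3/2 over (0, 3).
∫_0^3 u² dx = 27/2, so ||u||_L² = 3*sqrt(6)/2.
∫_0^3 (u')² dx = 24*π^2, so ||u'||_L² = 2*sqrt(6)*π.
Ratio ||u||_L² / ||u'||_L² = 3/(4*π).
Sharp Poincaré constant on H^1_0(0, 3) is C_P = L/π = 3/π, achieved by sin(π/3·x).
This is the k = 4 harmonic; the ratio L/(kπ) is strictly less than C_P = L/π, consistent with the sharp inequality ||u||_L² ≤ C_P ||u'||_L².


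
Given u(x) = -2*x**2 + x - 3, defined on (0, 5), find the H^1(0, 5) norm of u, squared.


||u||_{H^1}^2 = 8875/3

The H^1 norm (squared) on an interval (0, L) is
  ||u||_{H^1}^2 = ∫_0^L u(x)^2 dx + ∫_0^L u'(x)^2 dx.
Compute u'(x) = 1 - 4*x.
Then u(x)^2 = 4*x**4 - 4*x**3 + 13*x**2 - 6*x + 9 and u'(x)^2 = 16*x**2 - 8*x + 1.
Integrate each monomial from 0 to 5 using ∫_0^5 c·x^n dx = c·5^(n+1)/(n+1):
  ∫_0^5 u(x)^2 dx = ∫_0^5 (4*x^4 - 4*x^3 + 13*x^2 - 6*x + 9) dx. Term by term:
    ∫_0^5 4*x^4 dx = 2500;  ∫_0^5 -4*x^3 dx = -625;  ∫_0^5 13*x^2 dx = 1625/3;
    ∫_0^5 -6*x dx = -75;  ∫_0^5 9 dx = 45.
  Sum: 2500 − 625 + 1625/3 − 75 + 45 = 7160/3.
  ∫_0^5 u'(x)^2 dx = ∫_0^5 (16*x^2 - 8*x + 1) dx. Term by term:
    ∫_0^5 16*x^2 dx = 2000/3;  ∫_0^5 -8*x dx = -100;  ∫_0^5 1 dx = 5.
  Sum: 2000/3 − 100 + 5 = 1715/3.
Adding: ||u||_{H^1}^2 = 7160/3 + 1715/3 = 8875/3.


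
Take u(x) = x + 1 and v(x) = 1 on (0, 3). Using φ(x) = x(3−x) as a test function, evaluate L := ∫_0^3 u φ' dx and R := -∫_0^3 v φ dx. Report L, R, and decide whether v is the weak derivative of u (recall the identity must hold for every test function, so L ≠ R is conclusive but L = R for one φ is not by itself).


LHS = -9/2, RHS = -9/2. Yes, v = u' weakly.

u(x) = x + 1, classical derivative u'(x) = 1.
φ(x) = x(3−x), so φ'(x) = 3 - 2*x.
Note φ(0) = φ(3) = 0, so the boundary term u·φ vanishes.
LHS = ∫_0^3 u(x) φ'(x) dx = ∫_0^3 (-2*x^2 + x + 3) dx. Term by term:
  ∫_0^3 -2*x^2 dx = -18;  ∫_0^3 x dx = 9/2;  ∫_0^3 3 dx = 9.
Sum: -18 + 9/2 + 9 = -9/2.
So LHS = -9/2.
∫_0^3 v(x) φ(x) dx = ∫_0^3 (-x^2 + 3*x) dx. Term by term:
  ∫_0^3 -x^2 dx = -9;  ∫_0^3 3*x dx = 27/2.
Sum: -9 + 27/2 = 9/2.
So RHS = -∫_0^3 v(x) φ(x) dx = -9/2.
LHS = RHS, so the identity holds for this test φ.
Moreover u is smooth here and v(x) = u'(x) = 1 pointwise, so the identity holds for every test function. Hence v is the weak derivative of u.


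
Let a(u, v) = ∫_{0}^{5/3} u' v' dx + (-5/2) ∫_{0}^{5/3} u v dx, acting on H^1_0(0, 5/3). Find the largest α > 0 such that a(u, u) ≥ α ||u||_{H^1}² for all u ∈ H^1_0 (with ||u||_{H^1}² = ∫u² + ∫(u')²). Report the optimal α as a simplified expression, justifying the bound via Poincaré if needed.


α = (-125 + 18*π^2)/(2*(25 + 9*π^2))

Coercivity of a(·,·) on H^1_0(0, 5/3) means a(u, u) ≥ α ||u||_{H^1}² for every u ∈ H^1_0.
The interval has length L = 5/3, and Poincaré/coercivity depend only on L. Here a(u, u) = ∫(u')² + (-5/2)·∫u².
Here c = -5/2 < 0 with |c| < (π/L)² = 9*π^2/25, so coercivity still holds. The condition a(u,u) ≥ α||u||_{H^1}² reads (1−α)∫(u')² ≥ (α−c)∫u². Any admissible α is ≤ 1 (rapidly oscillating u have ∫u²/∫(u')² → 0), and α = 1 would force 0 ≥ (1−c)∫u², impossible since c < 1; so 1−α > 0. By the sharp Poincaré inequality on H^1_0 of an interval of length L, ∫(u')² ≥ (π/L)²∫u² with equality for the first sine mode sin(π(x−x₀)/L) (x₀ the left endpoint), so the inequality holds for all u iff (1−α)(π/L)² ≥ α − c, i.e. α ≤ ((π/L)² + c)/((π/L)² + 1) = (1 + c(L/π)²)/(1 + (L/π)²). (Direct route, valid since c ≤ 0: Poincaré gives c∫u² ≥ c(L/π)²∫(u')², so a(u,u) ≥ (1 + c(L/π)²)∫(u')², while ||u||_{H^1}² ≤ (1 + (L/π)²)∫(u')²; dividing yields the same α.) With (π/L)² = 9*π^2/25 and c = -5/2, the largest admissible constant is α = ((π/L)² + c)/((π/L)² + 1).
Simplifying, α = (-125 + 18*π^2)/(2*(25 + 9*π^2)).


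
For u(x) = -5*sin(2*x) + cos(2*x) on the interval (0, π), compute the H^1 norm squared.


||u||_{H^1(0,π)}^2 = 65*π

u'(x) = -2*sin(2*x) - 10*cos(2*x).
Expand u² and (u')² and integrate term by term on (0, π), using: for integers n ≥ 1, ∫_0^π sin²(nx) dx = ∫_0^π cos²(nx) dx = π/2; for n ≠ n', ∫_0^π sin(nx)sin(n'x) dx = ∫_0^π cos(nx)cos(n'x) dx = 0; and by product-to-sum, ∫_0^π sin(nx)cos(n'x) dx = ½∫_0^π [sin((n+n')x) + sin((n−n')x)] dx, which is 0 when n+n' is even and 2n/(n²−n'²) when n+n' is odd (it need not vanish on (0, π)).
  u² squared terms: (-5)²·∫sin(2x)² dx = 25·π/2 = 25*π/2;  (1)²·∫cos(2x)² dx = 1·π/2 = π/2.
  u² cross terms: 2·(-5)·(1)·∫sin(2x)·cos(2x) dx = -10·(0) = 0.
  So ∫_0^π u² dx = 25*π/2 + π/2 + 0 = 13*π.
  (u')² squared terms: (-10)²·∫cos(2x)² dx = 100·π/2 = 50*π;  (-2)²·∫sin(2x)² dx = 4·π/2 = 2*π.
  (u')² cross terms: 2·(-10)·(-2)·∫cos(2x)·sin(2x) dx = 40·(0) = 0.
  So ∫_0^π (u')² dx = 50*π + 2*π + 0 = 52*π.
||u||_{H^1}^2 = (13*π) + (52*π) = 65*π.


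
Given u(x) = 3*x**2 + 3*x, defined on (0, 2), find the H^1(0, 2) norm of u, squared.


||u||_{H^1}^2 = 1698/5

The H^1 norm (squared) on an interval (0, L) is
  ||u||_{H^1}^2 = ∫_0^L u(x)^2 dx + ∫_0^L u'(x)^2 dx.
Compute u'(x) = 6*x + 3.
Then u(x)^2 = 9*x**4 + 18*x**3 + 9*x**2 and u'(x)^2 = 36*x**2 + 36*x + 9.
Integrate each monomial from 0 to 2 using ∫_0^2 c·x^n dx = c·2^(n+1)/(n+1):
  ∫_0^2 u(x)^2 dx = ∫_0^2 (9*x^4 + 18*x^3 + 9*x^2) dx. Term by term:
    ∫_0^2 9*x^4 dx = 288/5;  ∫_0^2 18*x^3 dx = 72;  ∫_0^2 9*x^2 dx = 24.
  Sum: 288/5 + 72 + 24 = 768/5.
  ∫_0^2 u'(x)^2 dx = ∫_0^2 (36*x^2 + 36*x + 9) dx. Term by term:
    ∫_0^2 36*x^2 dx = 96;  ∫_0^2 36*x dx = 72;  ∫_0^2 9 dx = 18.
  Sum: 96 + 72 + 18 = 186.
Adding: ||u||_{H^1}^2 = 768/5 + 186 = 1698/5.


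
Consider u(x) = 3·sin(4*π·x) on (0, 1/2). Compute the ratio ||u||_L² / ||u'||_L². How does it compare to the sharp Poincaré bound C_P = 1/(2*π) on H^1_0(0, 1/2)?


||u||_L² / ||u'||_L² = 1/(4*π) < C_P = 1/(2*π).

u(x) = 3·sin(4*π·x), so u'(x) = 12*π*cos(4*π*x).
Writing u(x) = A·sin(kπx/L) with A = 3 and k = 2, use ∫_0^L sin²(kπx/L) dx = L/2 and ∫_0^L cos²(kπx/L) dx = L/2.
u² = 9·sin²(4*π·x) and (u')² = 144*π^2·cos²(4*π·x), and each of sin², cos² integrates to L/2 = 1/4 over (0, 1/2).
∫_0^1/2 u² dx = 9/4, so ||u||_L² = 3/2.
∫_0^1/2 (u')² dx = 36*π^2, so ||u'||_L² = 6*π.
Ratio ||u||_L² / ||u'||_L² = 1/(4*π).
Sharp Poincaré constant on H^1_0(0, 1/2) is C_P = L/π = 1/(2*π), achieved by sin(2*π·x).
This is the k = 2 harmonic; the ratio L/(kπ) is strictly less than C_P = L/π, consistent with the sharp inequality ||u||_L² ≤ C_P ||u'||_L².


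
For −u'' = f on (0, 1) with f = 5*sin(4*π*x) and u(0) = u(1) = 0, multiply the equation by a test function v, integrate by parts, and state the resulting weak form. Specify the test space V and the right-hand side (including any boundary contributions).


V = H^1_0(0, 1) (so v(0) = v(1) = 0); weak form: ∫_0^1 u'v' dx = ∫_0^1 (5*sin(4*π*x)) v dx for all v ∈ V.

Multiply both sides by a test function v and integrate from 0 to 1:
  ∫_0^1 −u''(x) v(x) dx = ∫_0^1 f(x) v(x) dx.
Integrate the LHS by parts once:
  ∫_0^1 −u'' v dx = −[u'(x) v(x)]_0^1 + ∫_0^1 u'(x) v'(x) dx.
Thus ∫_0^1 u'(x) v'(x) dx = ∫_0^1 f(x) v(x) dx + [u'(x) v(x)]_0^1.
Choose V so that boundary terms are either known or forced to vanish.
u is Dirichlet: u(0) = u(1) = 0. Let V = H^1_0(0, 1); then v(0) = v(1) = 0, and [u' v]_0^1 = 0.
Weak formulation: find u (satisfying any essential BC) such that ∫_0^1 u'(x) v'(x) dx = ∫_0^1 f v dx for all v ∈ V.
Substituting f(x) = 5*sin(4*π*x), the right-hand side is ∫_0^1 (5*sin(4*π*x)) v dx.


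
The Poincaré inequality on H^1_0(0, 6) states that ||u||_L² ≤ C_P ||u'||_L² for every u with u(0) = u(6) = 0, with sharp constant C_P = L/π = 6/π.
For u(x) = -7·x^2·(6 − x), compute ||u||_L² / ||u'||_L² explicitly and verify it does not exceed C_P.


||u||_L² / ||u'||_L² = 3*sqrt(14)/7 < C_P = 6/π.

u(x) = -7·x^2·(6 − x), so u'(x) = 21*x*(x - 4).
u(x) = -7·x^2·(6 − x) vanishes at x = 0 and x = 6, so u ∈ H^1_0(0, 6). Differentiate via the product rule and integrate the resulting polynomials term by term.
  ∫_0^6 u² dx = ∫_0^6 (49*x^6 - 588*x^5 + 1764*x^4) dx. Term by term:
    ∫_0^6 49*x^6 dx = 1959552;  ∫_0^6 -588*x^5 dx = -4572288;  ∫_0^6 1764*x^4 dx = 13716864/5.
  Sum: 1959552 − 4572288 + 13716864/5 = 653184/5.
  ∫_0^6 (u')² dx = ∫_0^6 (441*x^4 - 3528*x^3 + 7056*x^2) dx. Term by term:
    ∫_0^6 441*x^4 dx = 3429216/5;  ∫_0^6 -3528*x^3 dx = -1143072;  ∫_0^6 7056*x^2 dx = 508032.
  Sum: 3429216/5 − 1143072 + 508032 = 254016/5.
∫_0^6 u² dx = 653184/5, so ||u||_L² = 216*sqrt(70)/5.
∫_0^6 (u')² dx = 254016/5, so ||u'||_L² = 504*sqrt(5)/5.
Ratio ||u||_L² / ||u'||_L² = 3*sqrt(14)/7.
Sharp Poincaré constant on H^1_0(0, 6) is C_P = L/π = 6/π, achieved by sin(π/6·x).
A polynomial bump cannot attain the sharp Poincaré constant (only the first sine eigenfunction does), so the ratio is strictly less than C_P, consistent with ||u||_L² ≤ C_P ||u'||_L².


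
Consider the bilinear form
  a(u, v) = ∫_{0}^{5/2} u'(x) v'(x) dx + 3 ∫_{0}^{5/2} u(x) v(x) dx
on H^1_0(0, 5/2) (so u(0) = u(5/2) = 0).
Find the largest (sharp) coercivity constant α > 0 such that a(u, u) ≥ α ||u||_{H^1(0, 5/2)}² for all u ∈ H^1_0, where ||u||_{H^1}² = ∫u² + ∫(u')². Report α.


α = 1

Coercivity of a(·,·) on H^1_0(0, 5/2) means a(u, u) ≥ α ||u||_{H^1}² for every u ∈ H^1_0.
The interval has length L = 5/2, and Poincaré/coercivity depend only on L. Here a(u, u) = ∫(u')² + (3)·∫u².
Here c = 3 ≥ 1, so a(u,u) = ∫(u')² + c∫u² ≥ ∫(u')² + ∫u² = ||u||_{H^1}², i.e. α = 1 works. No larger α is possible: a(u,u) ≥ α||u||_{H^1}² means (1−α)∫(u')² ≥ (α−c)∫u², and for the modes u_n = sin(nπ(x−x₀)/L) (x₀ the left endpoint) one has ∫u_n²/∫(u_n')² = (L/(nπ))² → 0, so a(u_n,u_n)/||u_n||_{H^1}² → 1. Hence the optimal constant is α = 1.
Therefore α = 1.


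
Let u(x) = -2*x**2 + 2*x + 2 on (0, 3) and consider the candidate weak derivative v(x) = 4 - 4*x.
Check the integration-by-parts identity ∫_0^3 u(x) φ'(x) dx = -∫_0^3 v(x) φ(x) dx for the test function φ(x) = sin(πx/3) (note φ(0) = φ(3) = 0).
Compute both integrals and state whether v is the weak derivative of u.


LHS = 24/π, RHS = 12/π. No, v is not the weak derivative of u.

u(x) = -2*x**2 + 2*x + 2, classical derivative u'(x) = 2 - 4*x.
φ(x) = sin(πx/3), so φ'(x) = π*cos(π*x/3)/3.
Note φ(0) = φ(3) = 0, so the boundary term u·φ vanishes.
LHS = ∫_0^3 u(x) φ'(x) dx = ∫_0^3 (-2*π*x^2*cos(π*x/3)/3 + 2*π*x*cos(π*x/3)/3 + 2*π*cos(π*x/3)/3) dx. Term by term:
  ∫_0^3 2*π*cos(π*x/3)/3 dx = 0;  ∫_0^3 -2*π*x^2*cos(π*x/3)/3 dx = 36/π;  ∫_0^3 2*π*x*cos(π*x/3)/3 dx = -12/π.
Sum: 0 + 36/π − 12/π = 24/π.
So LHS = 24/π.
∫_0^3 v(x) φ(x) dx = ∫_0^3 (-4*x*sin(π*x/3) + 4*sin(π*x/3)) dx. Term by term:
  ∫_0^3 4*sin(π*x/3) dx = 24/π;  ∫_0^3 -4*x*sin(π*x/3) dx = -36/π.
Sum: 24/π − 36/π = -12/π.
So RHS = -∫_0^3 v(x) φ(x) dx = 12/π.
LHS − RHS = 12/π ≠ 0, so the identity fails.
(For a valid weak derivative the identity must hold for EVERY test function, in particular this one. The failure shows v is NOT the weak derivative of u.)
Correct weak derivative would be u'(x) = 2 - 4*x.
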